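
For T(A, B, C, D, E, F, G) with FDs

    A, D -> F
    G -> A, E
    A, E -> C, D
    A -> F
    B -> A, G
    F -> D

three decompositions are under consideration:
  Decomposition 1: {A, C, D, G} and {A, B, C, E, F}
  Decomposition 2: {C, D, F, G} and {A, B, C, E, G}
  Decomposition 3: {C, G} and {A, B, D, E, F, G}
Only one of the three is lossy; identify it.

Decomposition 1

Decomposition 1: common = {A, C}, closure = {A, C, D, F} → lossy.
Decomposition 2: common = {C, G}, closure = {A, C, D, E, F, G} → lossless.
Decomposition 3: common = {G}, closure = {A, C, D, E, F, G} → lossless.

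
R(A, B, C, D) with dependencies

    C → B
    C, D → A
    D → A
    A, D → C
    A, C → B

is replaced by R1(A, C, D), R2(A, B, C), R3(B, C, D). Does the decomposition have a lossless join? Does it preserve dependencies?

lossless and dependency-preserving

Lossless test (chase): Rows 1 and 2 agree on C; apply C→B and equate their B entries. Rows 1 and 3 agree on C, D; apply C, D→A and equate their A entries. Row 1 is now all distinguished symbols — the join is lossless.
Dependency preservation: every FD's attributes lie within a single fragment, so each can be enforced locally — preserved.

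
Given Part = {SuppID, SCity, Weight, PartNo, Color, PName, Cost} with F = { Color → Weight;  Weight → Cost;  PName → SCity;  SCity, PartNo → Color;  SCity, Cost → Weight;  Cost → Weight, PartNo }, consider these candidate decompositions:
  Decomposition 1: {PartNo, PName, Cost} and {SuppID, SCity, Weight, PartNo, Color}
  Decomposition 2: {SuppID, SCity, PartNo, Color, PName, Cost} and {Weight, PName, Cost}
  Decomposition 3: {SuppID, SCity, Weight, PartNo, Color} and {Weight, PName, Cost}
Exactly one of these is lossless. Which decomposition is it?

Decomposition 1: common = {PartNo}, closure = {PartNo} → lossy.
Decomposition 2: common = {PName, Cost}, closure = {SCity, Weight, PartNo, Color, PName, Cost} → lossless.
Decomposition 3: common = {Weight}, closure = {Weight, PartNo, Cost} → lossy.

Decomposition 2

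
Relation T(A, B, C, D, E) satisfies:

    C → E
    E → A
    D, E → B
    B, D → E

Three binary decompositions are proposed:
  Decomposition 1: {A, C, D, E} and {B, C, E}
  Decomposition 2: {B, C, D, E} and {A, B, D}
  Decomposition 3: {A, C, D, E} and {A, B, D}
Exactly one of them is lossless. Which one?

Decomposition 1: common = {C, E}, closure = {A, C, E} → lossy.
Decomposition 2: common = {B, D}, closure = {A, B, D, E} → lossless.
Decomposition 3: common = {A, D}, closure = {A, D} → lossy.

Decomposition 2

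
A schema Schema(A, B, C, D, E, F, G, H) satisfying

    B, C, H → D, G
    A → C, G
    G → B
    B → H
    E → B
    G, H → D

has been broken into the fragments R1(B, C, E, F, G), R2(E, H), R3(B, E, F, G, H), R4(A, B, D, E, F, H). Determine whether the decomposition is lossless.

Chase test. Columns are A, B, C, D, E, F, G, H; row i has aⱼ where attribute j ∈ Ri, else bᵢⱼ.
Initial tableau (one row per fragment):
  row 1: b11 a2 a3 b14 a5 a6 a7 b18
  row 2: b21 b22 b23 b24 a5 b26 b27 a8
  row 3: b31 a2 b33 b34 a5 a6 a7 a8
  row 4: a1 a2 b43 a4 a5 a6 b47 a8
Rows 1 and 3 agree on B; apply B→H and equate their H entries.
Rows 1 and 2 agree on E; apply E→B and equate their B entries.
Rows 1 and 3 agree on G, H; apply G, H→D and equate their D entries.
No row becomes fully distinguished — the join is lossy.

No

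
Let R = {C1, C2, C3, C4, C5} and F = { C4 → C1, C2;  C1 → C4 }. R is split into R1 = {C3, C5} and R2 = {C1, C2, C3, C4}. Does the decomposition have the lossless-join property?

No

Common attributes: R1 ∩ R2 = {C3}.
No dependency enlarges {C3}, so (C3)⁺ = {C3}.
The closure contains neither all of R1 = {C3, C5} nor all of R2 = {C1, C2, C3, C4}, so the common attributes are not a superkey of either fragment. The join is lossy.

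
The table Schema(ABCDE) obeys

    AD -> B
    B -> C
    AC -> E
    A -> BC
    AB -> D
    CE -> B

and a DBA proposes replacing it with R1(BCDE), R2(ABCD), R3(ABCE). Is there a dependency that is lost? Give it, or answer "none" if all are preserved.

none

AD → B lies within R2.
B → C lies within R1.
AC → E lies within R3.
A → BC lies within R2.
AB → D lies within R2.
CE → B lies within R1.
Every dependency is enforceable on the fragments, so the decomposition is dependency-preserving.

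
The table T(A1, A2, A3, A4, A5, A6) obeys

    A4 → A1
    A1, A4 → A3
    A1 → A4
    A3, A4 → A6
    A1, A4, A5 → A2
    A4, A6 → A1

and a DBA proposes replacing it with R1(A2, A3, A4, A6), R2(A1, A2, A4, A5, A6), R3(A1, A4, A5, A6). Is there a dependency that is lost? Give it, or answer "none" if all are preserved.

none

A4 → A1 lies within R2.
A1, A4 → A3: restricted closure across fragments reaches A3.
A1 → A4 lies within R2.
A3, A4 → A6 lies within R1.
A1, A4, A5 → A2 lies within R2.
A4, A6 → A1 lies within R2.
Every dependency is enforceable on the fragments, so the decomposition is dependency-preserving.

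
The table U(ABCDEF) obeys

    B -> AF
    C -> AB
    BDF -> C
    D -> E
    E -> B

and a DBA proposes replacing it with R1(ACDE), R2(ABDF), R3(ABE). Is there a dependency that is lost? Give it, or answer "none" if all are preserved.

C -> AB

Check C → AB: no single fragment contains all of {ABC}, and the restricted closure of {C} across the fragments never reaches {AB}.
B → AF is preserved.
BDF → C is preserved.
D → E is preserved.
E → B is preserved.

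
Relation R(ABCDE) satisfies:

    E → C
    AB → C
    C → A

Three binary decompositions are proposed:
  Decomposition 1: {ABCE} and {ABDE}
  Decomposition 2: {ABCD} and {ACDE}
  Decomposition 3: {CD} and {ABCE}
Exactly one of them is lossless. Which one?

Decomposition 1: common = {ABE}, closure = {ABCE} → lossless.
Decomposition 2: common = {ACD}, closure = {ACD} → lossy.
Decomposition 3: common = {C}, closure = {AC} → lossy.

Decomposition 1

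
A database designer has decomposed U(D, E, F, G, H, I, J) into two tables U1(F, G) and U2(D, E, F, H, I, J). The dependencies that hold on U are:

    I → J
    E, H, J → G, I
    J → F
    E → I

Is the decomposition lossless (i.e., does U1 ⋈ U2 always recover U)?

Common attributes: U1 ∩ U2 = {F}.
No dependency enlarges {F}, so (F)⁺ = {F}.
The closure contains neither all of U1 = {F, G} nor all of U2 = {D, E, F, H, I, J}, so the common attributes are not a superkey of either fragment. The join is lossy.

No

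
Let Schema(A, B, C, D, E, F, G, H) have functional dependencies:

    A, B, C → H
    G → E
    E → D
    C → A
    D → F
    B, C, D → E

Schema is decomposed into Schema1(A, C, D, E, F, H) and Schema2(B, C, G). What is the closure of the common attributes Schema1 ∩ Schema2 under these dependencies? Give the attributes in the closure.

Schema1 ∩ Schema2 = {C}.
C → A applies, adding A
Closure: {A, C}.

A, C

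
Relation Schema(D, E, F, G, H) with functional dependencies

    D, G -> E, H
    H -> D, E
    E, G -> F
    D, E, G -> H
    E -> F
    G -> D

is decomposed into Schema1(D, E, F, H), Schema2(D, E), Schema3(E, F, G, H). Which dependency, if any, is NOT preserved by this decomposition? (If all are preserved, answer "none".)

D, G → E, H: restricted closure across fragments reaches E, H.
H → D, E lies within Schema1.
E, G → F lies within Schema3.
D, E, G → H: restricted closure across fragments reaches H.
E → F lies within Schema1.
G → D: restricted closure across fragments reaches D.
Every dependency is enforceable on the fragments, so the decomposition is dependency-preserving.

none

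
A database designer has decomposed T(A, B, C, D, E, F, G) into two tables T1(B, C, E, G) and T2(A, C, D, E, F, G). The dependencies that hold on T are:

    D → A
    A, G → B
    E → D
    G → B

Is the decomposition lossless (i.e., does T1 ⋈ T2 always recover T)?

Common attributes: T1 ∩ T2 = {C, E, G}.
Closure of {C, E, G}: E → D applies, adding D; G → B applies, adding B; D → A applies, adding A. So (C, E, G)⁺ = {A, B, C, D, E, G}.
This closure contains every attribute of T1, so T1 ∩ T2 → T1. The join is lossless.

Yes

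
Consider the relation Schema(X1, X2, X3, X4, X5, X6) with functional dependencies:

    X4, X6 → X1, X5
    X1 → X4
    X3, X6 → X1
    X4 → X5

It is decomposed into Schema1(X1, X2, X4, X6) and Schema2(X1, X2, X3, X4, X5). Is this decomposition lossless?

No

Common attributes: Schema1 ∩ Schema2 = {X1, X2, X4}.
Closure of {X1, X2, X4}: X4 → X5 applies, adding X5. So (X1, X2, X4)⁺ = {X1, X2, X4, X5}.
The closure contains neither all of Schema1 = {X1, X2, X4, X6} nor all of Schema2 = {X1, X2, X3, X4, X5}, so the common attributes are not a superkey of either fragment. The join is lossy.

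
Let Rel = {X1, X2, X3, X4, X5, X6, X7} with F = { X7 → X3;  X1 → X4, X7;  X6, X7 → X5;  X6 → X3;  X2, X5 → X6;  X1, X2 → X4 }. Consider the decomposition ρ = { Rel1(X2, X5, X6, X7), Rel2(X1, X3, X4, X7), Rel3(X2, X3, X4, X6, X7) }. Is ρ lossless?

No

Chase test. Columns are X1, X2, X3, X4, X5, X6, X7; row i has aⱼ where attribute j ∈ Reli, else bᵢⱼ.
Initial tableau (one row per fragment):
  row 1: b11 a2 b13 b14 a5 a6 a7
  row 2: a1 b22 a3 a4 b25 b26 a7
  row 3: b31 a2 a3 a4 b35 a6 a7
Rows 1 and 2 agree on X7; apply X7→X3 and equate their X3 entries.
Rows 1 and 3 agree on X6, X7; apply X6, X7→X5 and equate their X5 entries.
No row becomes fully distinguished — the join is lossy.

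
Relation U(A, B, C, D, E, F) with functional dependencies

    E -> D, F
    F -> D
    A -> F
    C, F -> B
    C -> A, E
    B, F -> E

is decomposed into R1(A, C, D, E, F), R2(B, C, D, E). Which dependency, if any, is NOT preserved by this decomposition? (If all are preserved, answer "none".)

B, F -> E

Check B, F → E: no single fragment contains all of {B, E, F}, and the restricted closure of {B, F} across the fragments never reaches {E}.
E → D, F is preserved.
F → D is preserved.
A → F is preserved.
C, F → B is preserved.
C → A, E is preserved.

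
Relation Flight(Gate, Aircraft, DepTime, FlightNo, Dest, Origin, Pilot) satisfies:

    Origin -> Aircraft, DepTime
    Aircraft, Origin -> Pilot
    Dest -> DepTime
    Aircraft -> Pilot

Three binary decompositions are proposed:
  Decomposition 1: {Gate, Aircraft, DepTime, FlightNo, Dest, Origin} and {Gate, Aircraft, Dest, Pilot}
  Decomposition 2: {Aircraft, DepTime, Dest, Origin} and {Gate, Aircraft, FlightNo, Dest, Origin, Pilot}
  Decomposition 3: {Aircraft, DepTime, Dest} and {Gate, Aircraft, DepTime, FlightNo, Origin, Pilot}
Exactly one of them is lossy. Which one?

Decomposition 1: common = {Gate, Aircraft, Dest}, closure = {Gate, Aircraft, DepTime, Dest, Pilot} → lossless.
Decomposition 2: common = {Aircraft, Dest, Origin}, closure = {Aircraft, DepTime, Dest, Origin, Pilot} → lossless.
Decomposition 3: common = {Aircraft, DepTime}, closure = {Aircraft, DepTime, Pilot} → lossy.

Decomposition 3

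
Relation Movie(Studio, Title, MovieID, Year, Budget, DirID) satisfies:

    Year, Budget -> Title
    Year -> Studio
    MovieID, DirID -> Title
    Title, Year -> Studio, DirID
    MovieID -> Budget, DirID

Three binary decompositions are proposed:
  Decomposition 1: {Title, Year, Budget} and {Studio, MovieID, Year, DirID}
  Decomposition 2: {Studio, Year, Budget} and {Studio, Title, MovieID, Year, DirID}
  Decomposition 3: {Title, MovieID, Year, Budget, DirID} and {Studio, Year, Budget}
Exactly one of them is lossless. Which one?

Decomposition 1: common = {Year}, closure = {Studio, Year} → lossy.
Decomposition 2: common = {Studio, Year}, closure = {Studio, Year} → lossy.
Decomposition 3: common = {Year, Budget}, closure = {Studio, Title, Year, Budget, DirID} → lossless.

Decomposition 3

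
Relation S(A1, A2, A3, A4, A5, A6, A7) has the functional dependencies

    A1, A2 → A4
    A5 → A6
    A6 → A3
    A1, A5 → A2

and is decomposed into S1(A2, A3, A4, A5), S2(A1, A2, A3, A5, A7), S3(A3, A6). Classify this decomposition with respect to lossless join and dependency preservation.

lossy and not dependency-preserving

Lossless test (chase): Rows 1 and 2 agree on A5; apply A5→A6 and equate their A6 entries. No row becomes fully distinguished — the join is lossy.
Dependency preservation: the restricted closure of {A1, A2} across the fragments never reaches {A4}, so A1, A2 → A4 cannot be enforced without a join — not preserved.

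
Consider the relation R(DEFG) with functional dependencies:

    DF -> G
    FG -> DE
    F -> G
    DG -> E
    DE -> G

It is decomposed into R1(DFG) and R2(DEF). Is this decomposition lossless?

Yes

Common attributes: R1 ∩ R2 = {DF}.
Closure of {DF}: DF → G applies, adding G; FG → DE applies, adding E. So (DF)⁺ = {DEFG}.
This closure contains every attribute of R1, so R1 ∩ R2 → R1. The join is lossless.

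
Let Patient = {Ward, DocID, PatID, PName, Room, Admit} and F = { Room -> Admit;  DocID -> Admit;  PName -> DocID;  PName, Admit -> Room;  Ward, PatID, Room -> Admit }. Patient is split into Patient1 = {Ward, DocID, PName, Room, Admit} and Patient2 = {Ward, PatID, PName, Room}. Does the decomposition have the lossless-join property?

Yes

Common attributes: Patient1 ∩ Patient2 = {Ward, PName, Room}.
Closure of {Ward, PName, Room}: Room → Admit applies, adding Admit; PName → DocID applies, adding DocID. So (Ward, PName, Room)⁺ = {Ward, DocID, PName, Room, Admit}.
This closure contains every attribute of Patient1, so Patient1 ∩ Patient2 → Patient1. The join is lossless.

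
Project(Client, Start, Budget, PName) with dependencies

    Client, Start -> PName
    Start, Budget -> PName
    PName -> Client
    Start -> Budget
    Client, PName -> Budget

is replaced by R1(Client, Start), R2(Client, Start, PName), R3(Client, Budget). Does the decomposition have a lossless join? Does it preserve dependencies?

Lossless test (chase): Rows 1 and 2 agree on Client, Start; apply Client, Start→PName and equate their PName entries. Rows 1 and 2 agree on Start; apply Start→Budget and equate their Budget entries. No row becomes fully distinguished — the join is lossy.
Dependency preservation: the restricted closure of {Start} across the fragments never reaches {Budget}, so Start → Budget cannot be enforced without a join — not preserved.

lossy and not dependency-preserving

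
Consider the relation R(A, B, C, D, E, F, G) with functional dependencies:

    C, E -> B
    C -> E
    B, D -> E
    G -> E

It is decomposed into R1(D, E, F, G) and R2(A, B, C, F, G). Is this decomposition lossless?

Common attributes: R1 ∩ R2 = {F, G}.
Closure of {F, G}: G → E applies, adding E. So (F, G)⁺ = {E, F, G}.
The closure contains neither all of R1 = {D, E, F, G} nor all of R2 = {A, B, C, F, G}, so the common attributes are not a superkey of either fragment. The join is lossy.

No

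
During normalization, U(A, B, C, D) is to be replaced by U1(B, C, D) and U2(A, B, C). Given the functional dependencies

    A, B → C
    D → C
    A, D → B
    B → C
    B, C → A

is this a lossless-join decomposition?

Yes

Common attributes: U1 ∩ U2 = {B, C}.
Closure of {B, C}: B, C → A applies, adding A. So (B, C)⁺ = {A, B, C}.
This closure contains every attribute of U2, so U1 ∩ U2 → U2. The join is lossless.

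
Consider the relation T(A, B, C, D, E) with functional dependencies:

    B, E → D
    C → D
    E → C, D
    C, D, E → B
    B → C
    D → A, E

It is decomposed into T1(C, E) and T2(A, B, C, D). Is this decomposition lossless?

Common attributes: T1 ∩ T2 = {C}.
Closure of {C}: C → D applies, adding D; D → A, E applies, adding A, E; C, D, E → B applies, adding B. So (C)⁺ = {A, B, C, D, E}.
This closure contains every attribute of T1, so T1 ∩ T2 → T1. The join is lossless.

Yes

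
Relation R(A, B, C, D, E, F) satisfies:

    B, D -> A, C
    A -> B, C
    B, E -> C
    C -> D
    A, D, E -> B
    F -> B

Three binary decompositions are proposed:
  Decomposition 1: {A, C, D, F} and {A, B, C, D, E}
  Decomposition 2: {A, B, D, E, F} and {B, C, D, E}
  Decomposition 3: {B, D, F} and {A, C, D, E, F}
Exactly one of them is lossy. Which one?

Decomposition 1: common = {A, C, D}, closure = {A, B, C, D} → lossy.
Decomposition 2: common = {B, D, E}, closure = {A, B, C, D, E} → lossless.
Decomposition 3: common = {D, F}, closure = {A, B, C, D, F} → lossless.

Decomposition 1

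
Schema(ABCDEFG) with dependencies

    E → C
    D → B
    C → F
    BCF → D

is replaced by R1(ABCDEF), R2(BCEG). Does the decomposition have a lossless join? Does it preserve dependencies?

lossy but dependency-preserving

Lossless test: (BCE)⁺ = {BCDEF}, which is a superkey of neither fragment — lossy.
Dependency preservation: every FD's attributes lie within a single fragment, so each can be enforced locally — preserved.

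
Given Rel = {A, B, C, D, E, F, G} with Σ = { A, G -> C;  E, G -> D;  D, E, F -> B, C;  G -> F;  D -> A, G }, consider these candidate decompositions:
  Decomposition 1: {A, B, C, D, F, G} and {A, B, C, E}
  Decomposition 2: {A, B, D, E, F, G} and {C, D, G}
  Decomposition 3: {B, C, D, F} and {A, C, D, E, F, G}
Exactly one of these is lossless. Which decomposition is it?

Decomposition 2

Decomposition 1: common = {A, B, C}, closure = {A, B, C} → lossy.
Decomposition 2: common = {D, G}, closure = {A, C, D, F, G} → lossless.
Decomposition 3: common = {C, D, F}, closure = {A, C, D, F, G} → lossy.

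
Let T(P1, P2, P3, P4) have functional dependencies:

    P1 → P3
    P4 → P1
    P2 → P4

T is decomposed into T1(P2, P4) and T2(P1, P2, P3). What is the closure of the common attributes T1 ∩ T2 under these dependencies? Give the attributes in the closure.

P1, P2, P3, P4

T1 ∩ T2 = {P2}.
P2 → P4 applies, adding P4
P4 → P1 applies, adding P1
P1 → P3 applies, adding P3
Closure: {P1, P2, P3, P4}.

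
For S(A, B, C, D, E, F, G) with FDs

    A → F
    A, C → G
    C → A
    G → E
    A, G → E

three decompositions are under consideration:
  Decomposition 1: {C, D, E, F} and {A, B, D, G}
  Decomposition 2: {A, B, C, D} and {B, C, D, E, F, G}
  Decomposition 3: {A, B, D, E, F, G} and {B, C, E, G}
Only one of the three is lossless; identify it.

Decomposition 2

Decomposition 1: common = {D}, closure = {D} → lossy.
Decomposition 2: common = {B, C, D}, closure = {A, B, C, D, E, F, G} → lossless.
Decomposition 3: common = {B, E, G}, closure = {B, E, G} → lossy.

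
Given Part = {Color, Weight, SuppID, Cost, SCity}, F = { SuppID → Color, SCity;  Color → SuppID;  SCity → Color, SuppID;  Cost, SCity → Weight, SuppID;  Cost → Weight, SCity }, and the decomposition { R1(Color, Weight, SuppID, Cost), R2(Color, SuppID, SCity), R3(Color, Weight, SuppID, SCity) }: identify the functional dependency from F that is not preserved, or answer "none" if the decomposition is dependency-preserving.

none

SuppID → Color, SCity lies within R2.
Color → SuppID lies within R1.
SCity → Color, SuppID lies within R2.
Cost, SCity → Weight, SuppID: restricted closure across fragments reaches Weight, SuppID.
Cost → Weight, SCity: restricted closure across fragments reaches Weight, SCity.
Every dependency is enforceable on the fragments, so the decomposition is dependency-preserving.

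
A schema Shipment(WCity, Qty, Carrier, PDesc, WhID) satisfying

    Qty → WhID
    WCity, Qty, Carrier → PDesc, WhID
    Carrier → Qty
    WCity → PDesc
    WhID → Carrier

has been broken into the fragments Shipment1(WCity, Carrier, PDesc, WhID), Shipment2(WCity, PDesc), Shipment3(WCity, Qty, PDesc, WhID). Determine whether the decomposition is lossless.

Yes

Chase test. Columns are WCity, Qty, Carrier, PDesc, WhID; row i has aⱼ where attribute j ∈ Shipmenti, else bᵢⱼ.
Initial tableau (one row per fragment):
  row 1: a1 b12 a3 a4 a5
  row 2: a1 b22 b23 a4 b25
  row 3: a1 a2 b33 a4 a5
Rows 1 and 3 agree on WhID; apply WhID→Carrier and equate their Carrier entries.
Rows 1 and 3 agree on Carrier; apply Carrier→Qty and equate their Qty entries.
Row 1 is now all distinguished symbols — the join is lossless.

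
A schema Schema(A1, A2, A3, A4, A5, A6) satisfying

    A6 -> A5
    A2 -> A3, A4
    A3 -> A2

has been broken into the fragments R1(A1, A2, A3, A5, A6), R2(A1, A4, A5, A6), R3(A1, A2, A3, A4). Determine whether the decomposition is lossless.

Chase test. Columns are A1, A2, A3, A4, A5, A6; row i has aⱼ where attribute j ∈ Ri, else bᵢⱼ.
Initial tableau (one row per fragment):
  row 1: a1 a2 a3 b14 a5 a6
  row 2: a1 b22 b23 a4 a5 a6
  row 3: a1 a2 a3 a4 b35 b36
Rows 1 and 3 agree on A2; apply A2→A3, A4 and equate their A3, A4 entries.
Row 1 is now all distinguished symbols — the join is lossless.

Yes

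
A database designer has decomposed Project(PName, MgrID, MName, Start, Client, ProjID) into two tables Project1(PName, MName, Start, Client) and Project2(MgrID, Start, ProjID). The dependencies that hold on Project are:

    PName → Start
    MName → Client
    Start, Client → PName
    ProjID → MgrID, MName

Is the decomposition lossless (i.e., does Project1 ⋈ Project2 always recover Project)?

Common attributes: Project1 ∩ Project2 = {Start}.
No dependency enlarges {Start}, so (Start)⁺ = {Start}.
The closure contains neither all of Project1 = {PName, MName, Start, Client} nor all of Project2 = {MgrID, Start, ProjID}, so the common attributes are not a superkey of either fragment. The join is lossy.

No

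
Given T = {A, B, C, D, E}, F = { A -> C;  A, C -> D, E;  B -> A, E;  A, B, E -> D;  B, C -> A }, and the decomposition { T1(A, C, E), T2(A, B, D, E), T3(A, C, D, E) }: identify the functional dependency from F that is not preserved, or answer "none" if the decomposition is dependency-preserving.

A → C lies within T1.
A, C → D, E lies within T3.
B → A, E lies within T2.
A, B, E → D lies within T2.
B, C → A: restricted closure across fragments reaches A.
Every dependency is enforceable on the fragments, so the decomposition is dependency-preserving.

none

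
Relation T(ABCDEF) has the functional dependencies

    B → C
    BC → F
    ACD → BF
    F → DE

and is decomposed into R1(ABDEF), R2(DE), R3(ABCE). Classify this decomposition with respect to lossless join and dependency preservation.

Lossless test (chase): Rows 1 and 3 agree on B; apply B→C and equate their C entries. Rows 1 and 3 agree on BC; apply BC→F and equate their F entries. Rows 1 and 3 agree on F; apply F→DE and equate their DE entries. Row 1 is now all distinguished symbols — the join is lossless.
Dependency preservation: the restricted closure of {ACD} across the fragments never reaches {BF}, so ACD → BF cannot be enforced without a join — not preserved.

lossless but not dependency-preserving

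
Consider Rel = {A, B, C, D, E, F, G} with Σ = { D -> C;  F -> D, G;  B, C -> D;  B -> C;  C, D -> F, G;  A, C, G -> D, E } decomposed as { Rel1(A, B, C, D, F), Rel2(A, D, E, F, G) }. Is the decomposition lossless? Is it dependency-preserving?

Lossless test: (A, D, F)⁺ = {A, C, D, E, F, G}, which contains all of one fragment — lossless.
Dependency preservation: the restricted closure of {A, C, G} across the fragments never reaches {D, E}, so A, C, G → D, E cannot be enforced without a join — not preserved.

lossless but not dependency-preserving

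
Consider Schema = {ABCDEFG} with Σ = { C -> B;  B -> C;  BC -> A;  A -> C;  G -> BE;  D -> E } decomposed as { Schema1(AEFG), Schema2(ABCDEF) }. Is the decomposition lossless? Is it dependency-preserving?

Lossless test: (AEF)⁺ = {ABCEF}, which is a superkey of neither fragment — lossy.
Dependency preservation: G → BE is not contained in any single fragment, but the restricted closure of its left-hand side across the fragments still reaches the right-hand side; the remaining FDs each lie inside some fragment. All dependencies are preserved.

lossy but dependency-preserving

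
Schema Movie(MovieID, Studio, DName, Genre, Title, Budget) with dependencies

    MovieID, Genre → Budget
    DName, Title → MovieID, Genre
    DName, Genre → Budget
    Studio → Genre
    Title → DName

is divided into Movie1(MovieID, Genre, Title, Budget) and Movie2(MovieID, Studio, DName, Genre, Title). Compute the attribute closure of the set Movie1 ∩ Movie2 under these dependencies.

Movie1 ∩ Movie2 = {MovieID, Genre, Title}.
MovieID, Genre → Budget applies, adding Budget
Title → DName applies, adding DName
Closure: {MovieID, DName, Genre, Title, Budget}.

MovieID, DName, Genre, Title, Budget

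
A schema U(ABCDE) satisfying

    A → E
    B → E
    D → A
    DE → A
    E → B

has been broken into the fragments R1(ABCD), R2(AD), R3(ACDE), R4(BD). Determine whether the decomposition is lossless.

Chase test. Columns are ABCDE; row i has aⱼ where attribute j ∈ Ri, else bᵢⱼ.
Initial tableau (one row per fragment):
  row 1: a1 a2 a3 a4 b15
  row 2: a1 b22 b23 a4 b25
  row 3: a1 b32 a3 a4 a5
  row 4: b41 a2 b43 a4 b45
Rows 1 and 2 agree on A; apply A→E and equate their E entries.
Rows 1 and 3 agree on A; apply A→E and equate their E entries.
Rows 1 and 4 agree on B; apply B→E and equate their E entries.
Rows 1 and 4 agree on D; apply D→A and equate their A entries.
Rows 1 and 2 agree on E; apply E→B and equate their B entries.
Rows 1 and 3 agree on E; apply E→B and equate their B entries.
Row 1 is now all distinguished symbols — the join is lossless.

Yes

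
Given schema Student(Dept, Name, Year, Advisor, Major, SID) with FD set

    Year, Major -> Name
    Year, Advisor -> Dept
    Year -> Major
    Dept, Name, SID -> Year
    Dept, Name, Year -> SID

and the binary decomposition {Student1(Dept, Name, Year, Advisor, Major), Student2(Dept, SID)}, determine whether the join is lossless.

No

Common attributes: Student1 ∩ Student2 = {Dept}.
No dependency enlarges {Dept}, so (Dept)⁺ = {Dept}.
The closure contains neither all of Student1 = {Dept, Name, Year, Advisor, Major} nor all of Student2 = {Dept, SID}, so the common attributes are not a superkey of either fragment. The join is lossy.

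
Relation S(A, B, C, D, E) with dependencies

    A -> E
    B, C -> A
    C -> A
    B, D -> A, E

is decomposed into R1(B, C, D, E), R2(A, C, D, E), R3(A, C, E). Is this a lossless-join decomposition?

Chase test. Columns are A, B, C, D, E; row i has aⱼ where attribute j ∈ Ri, else bᵢⱼ.
Initial tableau (one row per fragment):
  row 1: b11 a2 a3 a4 a5
  row 2: a1 b22 a3 a4 a5
  row 3: a1 b32 a3 b34 a5
Rows 1 and 2 agree on C; apply C→A and equate their A entries.
Row 1 is now all distinguished symbols — the join is lossless.

Yes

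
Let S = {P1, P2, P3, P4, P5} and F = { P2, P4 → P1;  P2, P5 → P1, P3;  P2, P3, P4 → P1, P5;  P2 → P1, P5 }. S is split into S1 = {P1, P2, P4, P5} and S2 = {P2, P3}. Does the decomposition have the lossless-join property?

Common attributes: S1 ∩ S2 = {P2}.
Closure of {P2}: P2 → P1, P5 applies, adding P1, P5; P2, P5 → P1, P3 applies, adding P3. So (P2)⁺ = {P1, P2, P3, P5}.
This closure contains every attribute of S2, so S1 ∩ S2 → S2. The join is lossless.

Yes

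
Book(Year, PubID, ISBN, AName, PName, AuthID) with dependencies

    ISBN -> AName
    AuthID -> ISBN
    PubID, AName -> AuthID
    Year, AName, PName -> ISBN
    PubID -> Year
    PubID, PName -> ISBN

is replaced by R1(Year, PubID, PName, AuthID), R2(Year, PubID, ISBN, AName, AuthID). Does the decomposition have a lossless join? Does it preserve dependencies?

Lossless test: (Year, PubID, AuthID)⁺ = {Year, PubID, ISBN, AName, AuthID}, which contains all of one fragment — lossless.
Dependency preservation: the restricted closure of {Year, AName, PName} across the fragments never reaches {ISBN}, so Year, AName, PName → ISBN cannot be enforced without a join — not preserved.

lossless but not dependency-preserving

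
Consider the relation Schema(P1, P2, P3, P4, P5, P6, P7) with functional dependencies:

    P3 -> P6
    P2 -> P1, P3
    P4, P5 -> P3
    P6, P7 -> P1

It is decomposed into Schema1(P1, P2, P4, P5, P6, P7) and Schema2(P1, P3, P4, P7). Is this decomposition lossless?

No

Common attributes: Schema1 ∩ Schema2 = {P1, P4, P7}.
No dependency enlarges {P1, P4, P7}, so (P1, P4, P7)⁺ = {P1, P4, P7}.
The closure contains neither all of Schema1 = {P1, P2, P4, P5, P6, P7} nor all of Schema2 = {P1, P3, P4, P7}, so the common attributes are not a superkey of either fragment. The join is lossy.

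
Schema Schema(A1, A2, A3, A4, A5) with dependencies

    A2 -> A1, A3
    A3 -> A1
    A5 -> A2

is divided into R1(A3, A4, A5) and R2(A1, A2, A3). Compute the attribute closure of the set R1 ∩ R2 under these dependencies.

A1, A3

R1 ∩ R2 = {A3}.
A3 → A1 applies, adding A1
Closure: {A1, A3}.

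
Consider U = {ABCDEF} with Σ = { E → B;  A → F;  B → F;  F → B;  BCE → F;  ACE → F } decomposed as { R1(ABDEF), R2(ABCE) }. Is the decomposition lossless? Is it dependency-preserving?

Lossless test: (ABE)⁺ = {ABEF}, which is a superkey of neither fragment — lossy.
Dependency preservation: BCE → F; ACE → F are not contained in any single fragment, but the restricted closure of each left-hand side across the fragments still reaches the right-hand side; the remaining FDs each lie inside some fragment. All dependencies are preserved.

lossy but dependency-preserving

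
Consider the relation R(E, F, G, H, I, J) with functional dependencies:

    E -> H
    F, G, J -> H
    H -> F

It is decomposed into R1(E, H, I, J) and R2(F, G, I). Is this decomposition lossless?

No

Common attributes: R1 ∩ R2 = {I}.
No dependency enlarges {I}, so (I)⁺ = {I}.
The closure contains neither all of R1 = {E, H, I, J} nor all of R2 = {F, G, I}, so the common attributes are not a superkey of either fragment. The join is lossy.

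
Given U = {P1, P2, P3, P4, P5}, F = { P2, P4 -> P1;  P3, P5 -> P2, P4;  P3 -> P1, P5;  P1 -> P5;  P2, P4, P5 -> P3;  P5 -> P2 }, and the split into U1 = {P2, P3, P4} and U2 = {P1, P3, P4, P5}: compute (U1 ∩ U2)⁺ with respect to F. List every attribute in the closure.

P1, P2, P3, P4, P5

U1 ∩ U2 = {P3, P4}.
P3 → P1, P5 applies, adding P1, P5
P5 → P2 applies, adding P2
Closure: {P1, P2, P3, P4, P5}.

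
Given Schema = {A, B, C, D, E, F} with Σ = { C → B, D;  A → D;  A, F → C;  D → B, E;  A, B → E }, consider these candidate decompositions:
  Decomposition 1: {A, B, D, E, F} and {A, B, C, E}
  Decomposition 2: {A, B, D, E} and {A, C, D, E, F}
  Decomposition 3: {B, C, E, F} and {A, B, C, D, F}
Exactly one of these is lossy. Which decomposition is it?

Decomposition 1: common = {A, B, E}, closure = {A, B, D, E} → lossy.
Decomposition 2: common = {A, D, E}, closure = {A, B, D, E} → lossless.
Decomposition 3: common = {B, C, F}, closure = {B, C, D, E, F} → lossless.

Decomposition 1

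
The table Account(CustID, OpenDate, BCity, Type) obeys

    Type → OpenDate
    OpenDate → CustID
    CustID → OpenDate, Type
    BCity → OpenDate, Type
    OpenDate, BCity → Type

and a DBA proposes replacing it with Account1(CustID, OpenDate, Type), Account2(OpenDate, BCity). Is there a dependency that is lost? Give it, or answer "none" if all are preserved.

none

Type → OpenDate lies within Account1.
OpenDate → CustID lies within Account1.
CustID → OpenDate, Type lies within Account1.
BCity → OpenDate, Type: restricted closure across fragments reaches OpenDate, Type.
OpenDate, BCity → Type: restricted closure across fragments reaches Type.
Every dependency is enforceable on the fragments, so the decomposition is dependency-preserving.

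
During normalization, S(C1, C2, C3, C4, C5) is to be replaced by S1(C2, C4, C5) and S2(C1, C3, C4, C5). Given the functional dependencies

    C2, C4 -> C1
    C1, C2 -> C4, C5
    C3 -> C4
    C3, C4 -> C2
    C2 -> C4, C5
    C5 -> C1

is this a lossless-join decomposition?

No

Common attributes: S1 ∩ S2 = {C4, C5}.
Closure of {C4, C5}: C5 → C1 applies, adding C1. So (C4, C5)⁺ = {C1, C4, C5}.
The closure contains neither all of S1 = {C2, C4, C5} nor all of S2 = {C1, C3, C4, C5}, so the common attributes are not a superkey of either fragment. The join is lossy.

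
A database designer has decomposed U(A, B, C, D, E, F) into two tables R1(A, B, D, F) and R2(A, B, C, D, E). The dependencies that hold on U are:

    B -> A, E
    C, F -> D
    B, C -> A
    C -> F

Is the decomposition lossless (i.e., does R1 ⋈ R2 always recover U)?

No

Common attributes: R1 ∩ R2 = {A, B, D}.
Closure of {A, B, D}: B → A, E applies, adding E. So (A, B, D)⁺ = {A, B, D, E}.
The closure contains neither all of R1 = {A, B, D, F} nor all of R2 = {A, B, C, D, E}, so the common attributes are not a superkey of either fragment. The join is lossy.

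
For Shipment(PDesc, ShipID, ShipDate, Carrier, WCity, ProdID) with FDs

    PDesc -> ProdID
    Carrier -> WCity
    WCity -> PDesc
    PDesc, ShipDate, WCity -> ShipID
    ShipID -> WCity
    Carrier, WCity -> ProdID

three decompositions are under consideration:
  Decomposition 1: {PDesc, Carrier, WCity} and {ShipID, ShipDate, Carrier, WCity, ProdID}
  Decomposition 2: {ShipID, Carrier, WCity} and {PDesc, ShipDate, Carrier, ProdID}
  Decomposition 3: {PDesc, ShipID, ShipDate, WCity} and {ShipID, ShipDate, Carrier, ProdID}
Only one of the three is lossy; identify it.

Decomposition 2

Decomposition 1: common = {Carrier, WCity}, closure = {PDesc, Carrier, WCity, ProdID} → lossless.
Decomposition 2: common = {Carrier}, closure = {PDesc, Carrier, WCity, ProdID} → lossy.
Decomposition 3: common = {ShipID, ShipDate}, closure = {PDesc, ShipID, ShipDate, WCity, ProdID} → lossless.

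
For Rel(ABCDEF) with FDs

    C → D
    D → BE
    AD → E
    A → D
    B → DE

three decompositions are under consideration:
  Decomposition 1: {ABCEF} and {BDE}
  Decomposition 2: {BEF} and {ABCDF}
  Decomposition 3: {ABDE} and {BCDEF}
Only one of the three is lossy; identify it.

Decomposition 3

Decomposition 1: common = {BE}, closure = {BDE} → lossless.
Decomposition 2: common = {BF}, closure = {BDEF} → lossless.
Decomposition 3: common = {BDE}, closure = {BDE} → lossy.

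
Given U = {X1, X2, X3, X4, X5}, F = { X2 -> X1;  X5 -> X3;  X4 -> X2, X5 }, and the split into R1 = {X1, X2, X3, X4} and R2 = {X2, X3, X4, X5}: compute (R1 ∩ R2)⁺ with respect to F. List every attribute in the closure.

R1 ∩ R2 = {X2, X3, X4}.
X2 → X1 applies, adding X1
X4 → X2, X5 applies, adding X5
Closure: {X1, X2, X3, X4, X5}.

X1, X2, X3, X4, X5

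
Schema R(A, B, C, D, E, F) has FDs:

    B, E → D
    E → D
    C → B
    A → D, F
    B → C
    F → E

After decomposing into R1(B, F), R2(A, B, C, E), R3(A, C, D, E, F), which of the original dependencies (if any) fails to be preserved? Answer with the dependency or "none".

none

B, E → D: restricted closure across fragments reaches D.
E → D lies within R3.
C → B lies within R2.
A → D, F lies within R3.
B → C lies within R2.
F → E lies within R3.
Every dependency is enforceable on the fragments, so the decomposition is dependency-preserving.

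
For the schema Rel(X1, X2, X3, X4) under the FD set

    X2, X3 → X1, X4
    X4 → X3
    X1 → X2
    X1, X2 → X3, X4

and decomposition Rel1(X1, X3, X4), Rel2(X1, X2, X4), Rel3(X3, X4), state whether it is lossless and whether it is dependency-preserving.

lossless but not dependency-preserving

Lossless test (chase): Rows 1 and 2 agree on X4; apply X4→X3 and equate their X3 entries. Rows 1 and 2 agree on X1; apply X1→X2 and equate their X2 entries. Row 1 is now all distinguished symbols — the join is lossless.
Dependency preservation: the restricted closure of {X2, X3} across the fragments never reaches {X1, X4}, so X2, X3 → X1, X4 cannot be enforced without a join — not preserved.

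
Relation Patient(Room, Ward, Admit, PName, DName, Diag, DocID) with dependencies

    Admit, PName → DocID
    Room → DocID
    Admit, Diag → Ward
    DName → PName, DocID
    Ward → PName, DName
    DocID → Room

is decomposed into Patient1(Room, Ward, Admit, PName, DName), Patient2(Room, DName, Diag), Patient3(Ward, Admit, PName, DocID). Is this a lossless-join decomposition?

Chase test. Columns are Room, Ward, Admit, PName, DName, Diag, DocID; row i has aⱼ where attribute j ∈ Patienti, else bᵢⱼ.
Initial tableau (one row per fragment):
  row 1: a1 a2 a3 a4 a5 b16 b17
  row 2: a1 b22 b23 b24 a5 a6 b27
  row 3: b31 a2 a3 a4 b35 b36 a7
Rows 1 and 3 agree on Admit, PName; apply Admit, PName→DocID and equate their DocID entries.
Rows 1 and 2 agree on Room; apply Room→DocID and equate their DocID entries.
Rows 1 and 2 agree on DName; apply DName→PName, DocID and equate their PName, DocID entries.
Rows 1 and 3 agree on Ward; apply Ward→PName, DName and equate their PName, DName entries.
Rows 1 and 3 agree on DocID; apply DocID→Room and equate their Room entries.
No row becomes fully distinguished — the join is lossy.

No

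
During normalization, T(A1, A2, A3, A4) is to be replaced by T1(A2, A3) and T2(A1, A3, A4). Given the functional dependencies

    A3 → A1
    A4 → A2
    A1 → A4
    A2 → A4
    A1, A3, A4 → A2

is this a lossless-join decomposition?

Common attributes: T1 ∩ T2 = {A3}.
Closure of {A3}: A3 → A1 applies, adding A1; A1 → A4 applies, adding A4; A1, A3, A4 → A2 applies, adding A2. So (A3)⁺ = {A1, A2, A3, A4}.
This closure contains every attribute of T1, so T1 ∩ T2 → T1. The join is lossless.

Yes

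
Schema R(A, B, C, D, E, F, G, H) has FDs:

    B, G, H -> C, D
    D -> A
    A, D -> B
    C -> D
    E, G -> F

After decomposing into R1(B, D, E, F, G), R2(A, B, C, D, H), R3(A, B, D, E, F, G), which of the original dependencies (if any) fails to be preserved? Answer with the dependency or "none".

Check B, G, H → C, D: no single fragment contains all of {B, C, D, G, H}, and the restricted closure of {B, G, H} across the fragments never reaches {C, D}.
D → A is preserved.
A, D → B is preserved.
C → D is preserved.
E, G → F is preserved.

B, G, H -> C, D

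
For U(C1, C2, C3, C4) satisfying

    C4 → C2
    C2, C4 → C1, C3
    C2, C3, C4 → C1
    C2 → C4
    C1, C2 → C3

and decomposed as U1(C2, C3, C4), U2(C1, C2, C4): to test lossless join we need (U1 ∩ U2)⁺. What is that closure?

C1, C2, C3, C4

U1 ∩ U2 = {C2, C4}.
C2, C4 → C1, C3 applies, adding C1, C3
Closure: {C1, C2, C3, C4}.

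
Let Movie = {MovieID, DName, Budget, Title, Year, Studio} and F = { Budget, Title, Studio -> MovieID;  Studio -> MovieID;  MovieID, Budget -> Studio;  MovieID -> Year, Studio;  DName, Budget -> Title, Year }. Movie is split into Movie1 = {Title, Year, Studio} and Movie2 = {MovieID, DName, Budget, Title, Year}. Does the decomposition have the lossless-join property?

Common attributes: Movie1 ∩ Movie2 = {Title, Year}.
No dependency enlarges {Title, Year}, so (Title, Year)⁺ = {Title, Year}.
The closure contains neither all of Movie1 = {Title, Year, Studio} nor all of Movie2 = {MovieID, DName, Budget, Title, Year}, so the common attributes are not a superkey of either fragment. The join is lossy.

No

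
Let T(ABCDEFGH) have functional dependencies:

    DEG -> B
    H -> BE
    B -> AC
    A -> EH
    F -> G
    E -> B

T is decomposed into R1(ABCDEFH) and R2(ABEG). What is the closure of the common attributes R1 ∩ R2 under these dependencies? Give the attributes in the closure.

ABCEH

R1 ∩ R2 = {ABE}.
B → AC applies, adding C
A → EH applies, adding H
Closure: {ABCEH}.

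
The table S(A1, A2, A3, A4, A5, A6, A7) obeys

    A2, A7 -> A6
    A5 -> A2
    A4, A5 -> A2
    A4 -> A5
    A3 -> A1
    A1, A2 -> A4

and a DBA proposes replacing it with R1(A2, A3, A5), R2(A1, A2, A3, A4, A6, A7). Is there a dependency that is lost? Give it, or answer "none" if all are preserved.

A4 -> A5

Check A4 → A5: no single fragment contains all of {A4, A5}, and the restricted closure of {A4} across the fragments never reaches {A5}.
A2, A7 → A6 is preserved.
A5 → A2 is preserved.
A4, A5 → A2 is preserved.
A3 → A1 is preserved.
A1, A2 → A4 is preserved.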